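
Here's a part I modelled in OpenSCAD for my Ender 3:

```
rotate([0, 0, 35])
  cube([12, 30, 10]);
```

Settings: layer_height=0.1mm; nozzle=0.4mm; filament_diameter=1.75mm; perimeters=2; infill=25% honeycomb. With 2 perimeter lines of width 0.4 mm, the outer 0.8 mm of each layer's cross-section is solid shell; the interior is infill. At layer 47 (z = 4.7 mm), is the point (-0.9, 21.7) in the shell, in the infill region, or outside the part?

shell

At z = 4.7 mm: the 12×30 cube contributes its full rectangle; (whole slice rotated 35° about Z — lengths, areas and connectivity unchanged). Overall, the cross-section is a single solid region. Undo the 35° rotation: the query point maps to (11.709, 18.292) in the un-rotated model frame. The nearest boundary edge runs (12.00, 0.00)→(12.00, 30.00); distance from the point to it = 0.29 mm. The point is inside the cross-section, 0.29 mm from the nearest boundary — within the 0.8 mm shell band (2 × 0.4).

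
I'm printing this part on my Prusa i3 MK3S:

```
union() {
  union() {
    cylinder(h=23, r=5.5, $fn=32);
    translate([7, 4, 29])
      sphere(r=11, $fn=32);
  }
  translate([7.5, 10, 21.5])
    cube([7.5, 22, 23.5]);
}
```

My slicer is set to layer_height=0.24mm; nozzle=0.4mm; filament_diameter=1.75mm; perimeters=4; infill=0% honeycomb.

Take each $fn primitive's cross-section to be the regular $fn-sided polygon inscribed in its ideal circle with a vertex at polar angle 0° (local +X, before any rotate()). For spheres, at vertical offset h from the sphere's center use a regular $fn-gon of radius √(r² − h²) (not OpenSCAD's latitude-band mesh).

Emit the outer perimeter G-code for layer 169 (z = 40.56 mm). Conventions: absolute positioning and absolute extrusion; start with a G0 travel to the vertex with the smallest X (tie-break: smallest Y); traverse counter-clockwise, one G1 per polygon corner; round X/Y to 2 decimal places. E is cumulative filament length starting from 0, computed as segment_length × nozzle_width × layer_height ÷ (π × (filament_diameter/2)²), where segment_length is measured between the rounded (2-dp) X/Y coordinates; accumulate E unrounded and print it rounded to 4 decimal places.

At z = 40.56 mm: the cylinder does not reach this height (z outside [0, 23]); the sphere at (7, 4) is absent (|z−center|=11.560 > r=11); Taking the union: nothing is present at this height; the cube at (7.5, 10) is present — its section is the full 7.5×22 rectangle; Combining (union): only the 7.5×22 cube at (7.5, 10) is present, so the union is just that shape — 1 connected region. The outline is a single polygon with 4 vertices. Extrusion per mm of travel: 0.4 × 0.24 / (π × 0.875²) = 0.039912. Accumulating E over each segment gives final E = 2.3548.

G0 X7.50 Y10.00 Z40.56
G1 X15.00 Y10.00 E0.2993
G1 X15.00 Y32.00 E1.1774
G1 X7.50 Y32.00 E1.4767
G1 X7.50 Y10.00 E2.3548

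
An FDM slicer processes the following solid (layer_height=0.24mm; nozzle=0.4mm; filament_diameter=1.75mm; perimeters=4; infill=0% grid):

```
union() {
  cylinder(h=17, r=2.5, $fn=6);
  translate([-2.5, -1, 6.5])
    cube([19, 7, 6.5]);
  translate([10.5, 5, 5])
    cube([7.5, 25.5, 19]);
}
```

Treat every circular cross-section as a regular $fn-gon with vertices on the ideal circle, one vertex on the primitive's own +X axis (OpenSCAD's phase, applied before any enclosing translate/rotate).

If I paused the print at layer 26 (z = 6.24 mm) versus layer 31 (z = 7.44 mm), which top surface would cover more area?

Layer 26 (z = 6.24): the r=2.5 cylinder contributes a regular 6-gon of circumradius 2.5 (area = (6/2)·2.500²·sin(360°/6) = 16.24 mm²); the cube at (-2.5, -1) is absent (z outside [6.5, 13]); the cube at (10.5, 5) (footprint 7.5×25.5) is included at this height (area 191.25 mm²); Taking the union: the 2 present regions are separate (no shared area or edge), so areas and boundary lengths simply add and each stays a separate island — area = 207.49 mm². So its area = 207.49 mm². Layer 31 (z = 7.44): the r=2.5 cylinder gives a regular 6-gon of circumradius 2.5 (constant along its height) (area = (6/2)·2.500²·sin(360°/6) = 16.24 mm²); the cube at (-2.5, -1) (footprint 19×7) is included at this height (area 133.00 mm²); the cube at (10.5, 5) (footprint 7.5×25.5) is included at this height (area 191.25 mm²); Taking the union: the regions partially overlap — summed areas 340.49 mm² minus the doubly-counted overlap 18.54 mm² gives 321.95 mm² — area = 321.95 mm². So its area = 321.95 mm². Layer 31 is larger (321.95 vs 207.49 mm²).

layer 31 (z = 7.44 mm)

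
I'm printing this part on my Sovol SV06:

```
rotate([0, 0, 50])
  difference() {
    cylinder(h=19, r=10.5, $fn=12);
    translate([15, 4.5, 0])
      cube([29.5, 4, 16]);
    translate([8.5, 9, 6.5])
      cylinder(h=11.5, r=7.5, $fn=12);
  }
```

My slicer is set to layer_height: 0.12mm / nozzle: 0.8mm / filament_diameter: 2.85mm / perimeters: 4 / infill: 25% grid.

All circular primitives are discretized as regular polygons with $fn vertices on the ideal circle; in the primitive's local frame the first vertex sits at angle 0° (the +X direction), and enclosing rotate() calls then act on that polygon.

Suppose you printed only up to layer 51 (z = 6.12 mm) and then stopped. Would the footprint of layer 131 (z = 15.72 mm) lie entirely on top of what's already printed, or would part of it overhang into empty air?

Compare the two slices. At z = 6.12: the r=10.5 cylinder contributes a regular 12-gon of circumradius 10.5 (area = (12/2)·10.500²·sin(360°/12) = 330.75 mm²); the 29.5×4 cube at (15, 4.5) contributes its full rectangle (area 118.00 mm²); the cylinder at (8.5, 9) is not intersected at this z (z outside [6.5, 18]); After the difference (first − rest): starting from the r=10.5 cylinder (330.75 mm²), the 29.5×4 cube at (15, 4.5) misses the remaining region (no effect) — area = 330.75 mm²; (whole slice rotated 50° about Z — lengths, areas and connectivity unchanged). At z = 15.72: the cylinder: section is a regular 12-gon, circumradius r=10.5 (area = (12/2)·10.500²·sin(360°/12) = 330.75 mm²); the 29.5×4 cube at (15, 4.5) contributes its full rectangle (area 118.00 mm²); the r=7.5 cylinder at (8.5, 9) gives a regular 12-gon of circumradius 7.5 (constant along its height) (area = (12/2)·7.500²·sin(360°/12) = 168.75 mm²); Subtracting the remaining from the first: starting from the r=10.5 cylinder (330.75 mm²), the 29.5×4 cube at (15, 4.5) misses the remaining region (no effect); the r=7.5 cylinder at (8.5, 9) partially overlaps it — only the 43.80 mm² overlap (of its 168.75 mm²) is removed, clipping the outline — area = 286.95 mm²; (whole slice rotated 50° about Z — lengths, areas and connectivity unchanged). Checking containment: the cross-section at z = 15.72 is a subset of the cross-section at z = 6.12.

entirely on top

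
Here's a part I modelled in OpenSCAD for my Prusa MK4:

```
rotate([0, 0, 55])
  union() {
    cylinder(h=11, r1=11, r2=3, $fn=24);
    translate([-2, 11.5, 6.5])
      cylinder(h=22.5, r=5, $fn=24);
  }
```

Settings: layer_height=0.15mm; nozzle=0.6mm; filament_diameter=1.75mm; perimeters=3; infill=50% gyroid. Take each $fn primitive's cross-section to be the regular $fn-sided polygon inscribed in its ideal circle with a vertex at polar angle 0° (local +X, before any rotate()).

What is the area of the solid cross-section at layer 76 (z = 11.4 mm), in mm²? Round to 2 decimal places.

77.65 mm²

At z = 11.4 mm: the cone is not intersected at this z (z outside [0, 11]); the cylinder at (-2, 11.5): section is a regular 24-gon, circumradius r=5 (area = (24/2)·5.000²·sin(360°/24) = 77.65 mm²); Merging all regions: only the r=5 cylinder at (-2, 11.5) is present, so the union is just that shape — area = 77.65 mm²; (whole slice rotated 55° about Z — lengths, areas and connectivity unchanged). Overall, the cross-section is a single solid region. Net area = 77.65 mm².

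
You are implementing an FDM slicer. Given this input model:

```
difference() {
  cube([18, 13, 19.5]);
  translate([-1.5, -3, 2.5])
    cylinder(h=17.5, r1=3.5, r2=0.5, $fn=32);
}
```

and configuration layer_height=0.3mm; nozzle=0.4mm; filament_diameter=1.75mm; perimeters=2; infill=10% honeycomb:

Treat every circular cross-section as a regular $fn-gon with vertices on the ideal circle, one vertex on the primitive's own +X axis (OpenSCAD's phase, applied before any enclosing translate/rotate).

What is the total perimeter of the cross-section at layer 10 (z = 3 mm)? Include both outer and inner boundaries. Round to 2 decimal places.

At z = 3 mm: the 18×13 cube contributes its full rectangle (perimeter 62.00 mm); the cone at (-1.5, -3): at t=0.029 of its height the radius interpolates to r₁+(r₂−r₁)t = 3.414, giving a regular 32-gon of that circumradius (perimeter = 2·32·3.414·sin(180°/32) = 21.42 mm); Taking the first minus the rest: starting from the 18×13 cube, the cone at (-1.5, -3) partially overlaps it — only the 0.00 mm² overlap (of its 36.39 mm²) is removed, clipping the outline — boundary = 61.96 mm. Overall, the cross-section is a single solid region. Total boundary length (outer) = 61.96 mm.

61.96 mm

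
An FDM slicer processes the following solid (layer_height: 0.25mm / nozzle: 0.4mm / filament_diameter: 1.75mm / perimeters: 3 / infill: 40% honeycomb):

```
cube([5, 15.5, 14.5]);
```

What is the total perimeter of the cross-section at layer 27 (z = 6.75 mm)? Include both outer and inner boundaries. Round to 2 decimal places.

41.00 mm

At z = 6.75 mm: the cube is present — its section is the full 5×15.5 rectangle (perimeter 41.00 mm). Overall, the cross-section is a single solid region. Total boundary length (outer) = 41.00 mm.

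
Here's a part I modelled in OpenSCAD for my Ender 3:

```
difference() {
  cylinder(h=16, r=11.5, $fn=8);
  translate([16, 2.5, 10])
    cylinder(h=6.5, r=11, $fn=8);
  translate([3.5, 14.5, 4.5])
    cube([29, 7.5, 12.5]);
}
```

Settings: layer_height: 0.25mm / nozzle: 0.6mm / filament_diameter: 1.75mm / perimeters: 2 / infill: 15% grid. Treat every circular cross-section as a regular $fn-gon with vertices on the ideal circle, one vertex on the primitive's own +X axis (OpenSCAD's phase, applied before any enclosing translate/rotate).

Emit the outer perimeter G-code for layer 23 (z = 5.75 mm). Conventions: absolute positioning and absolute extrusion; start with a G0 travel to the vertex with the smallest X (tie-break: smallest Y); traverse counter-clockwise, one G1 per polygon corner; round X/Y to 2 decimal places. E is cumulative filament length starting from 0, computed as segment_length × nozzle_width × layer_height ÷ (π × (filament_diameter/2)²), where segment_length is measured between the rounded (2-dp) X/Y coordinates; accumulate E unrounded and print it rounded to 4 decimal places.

G0 X-11.50 Y0.00 Z5.75
G1 X-8.13 Y-8.13 E0.5488
G1 X0.00 Y-11.50 E1.0977
G1 X8.13 Y-8.13 E1.6465
G1 X11.50 Y0.00 E2.1954
G1 X8.13 Y8.13 E2.7442
G1 X0.00 Y11.50 E3.2930
G1 X-8.13 Y8.13 E3.8419
G1 X-11.50 Y0.00 E4.3907

At z = 5.75 mm: the r=11.5 cylinder contributes a regular 8-gon of circumradius 11.5; the cylinder at (16, 2.5) does not reach this height (z outside [10, 16.5]); the 29×7.5 cube at (3.5, 14.5) contributes its full rectangle; After the difference (first − rest): starting from the r=11.5 cylinder, the 29×7.5 cube at (3.5, 14.5) misses the remaining region (no effect) — 1 connected region. The outline is a single polygon with 8 vertices. Extrusion per mm of travel: 0.6 × 0.25 / (π × 0.875²) = 0.062363. Accumulating E over each segment gives final E = 4.3907.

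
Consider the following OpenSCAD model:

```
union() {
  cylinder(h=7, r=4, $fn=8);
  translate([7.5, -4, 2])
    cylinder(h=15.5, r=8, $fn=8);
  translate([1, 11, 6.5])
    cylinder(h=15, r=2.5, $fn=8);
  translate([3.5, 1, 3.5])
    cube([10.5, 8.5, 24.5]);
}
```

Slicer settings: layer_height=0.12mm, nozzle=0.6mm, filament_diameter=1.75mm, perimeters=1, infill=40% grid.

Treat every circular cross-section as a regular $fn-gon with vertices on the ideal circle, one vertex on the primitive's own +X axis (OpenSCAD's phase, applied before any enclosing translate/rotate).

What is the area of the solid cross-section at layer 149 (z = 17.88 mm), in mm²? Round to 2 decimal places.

106.93 mm²

At z = 17.88 mm: the cylinder is not intersected at this z (z outside [0, 7]); the cylinder at (7.5, -4) is not intersected at this z (z outside [2, 17.5]); the cylinder at (1, 11): section is a regular 8-gon, circumradius r=2.5 (area = (8/2)·2.500²·sin(360°/8) = 17.68 mm²); the cube at (3.5, 1) (footprint 10.5×8.5) is included at this height (area 89.25 mm²); Taking the union: the 2 present regions are separate (no shared area or edge), so areas and boundary lengths simply add and each stays a separate island — area = 106.93 mm². Overall, the cross-section has 2 separate islands. Net area = 106.93 mm².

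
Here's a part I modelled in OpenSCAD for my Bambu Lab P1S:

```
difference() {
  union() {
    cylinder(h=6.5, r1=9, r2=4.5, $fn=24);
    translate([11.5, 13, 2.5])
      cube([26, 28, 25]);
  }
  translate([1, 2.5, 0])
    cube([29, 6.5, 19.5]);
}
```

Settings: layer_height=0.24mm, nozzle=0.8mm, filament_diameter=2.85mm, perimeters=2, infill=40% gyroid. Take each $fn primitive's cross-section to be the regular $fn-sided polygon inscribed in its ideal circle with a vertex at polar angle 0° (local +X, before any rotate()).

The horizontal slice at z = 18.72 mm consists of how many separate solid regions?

At z = 18.72 mm: the cone is not intersected at this z (z outside [0, 6.5]); the cube at (11.5, 13) (footprint 26×28) is included at this height; Combining (union): only the 26×28 cube at (11.5, 13) is present, so the union is just that shape — 1 connected region; the cube at (1, 2.5) is present — its section is the full 29×6.5 rectangle; Taking the first minus the rest: starting from the result so far, the 29×6.5 cube at (1, 2.5) misses the remaining region (no effect) — 1 connected region. The result has 1 disconnected region.

1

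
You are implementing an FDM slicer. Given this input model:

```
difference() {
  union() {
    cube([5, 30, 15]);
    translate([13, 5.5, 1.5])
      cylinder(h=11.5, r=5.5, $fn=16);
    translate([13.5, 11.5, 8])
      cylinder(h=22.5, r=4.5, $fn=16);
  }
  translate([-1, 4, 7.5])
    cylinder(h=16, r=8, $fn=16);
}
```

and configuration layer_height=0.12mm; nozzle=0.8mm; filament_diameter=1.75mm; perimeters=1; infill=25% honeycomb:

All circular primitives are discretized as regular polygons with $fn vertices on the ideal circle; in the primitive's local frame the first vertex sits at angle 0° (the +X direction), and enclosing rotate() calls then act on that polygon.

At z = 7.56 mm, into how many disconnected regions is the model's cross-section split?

At z = 7.56 mm: the 5×30 cube contributes its full rectangle; the r=5.5 cylinder at (13, 5.5) contributes a regular 16-gon of circumradius 5.5; the cylinder at (13.5, 11.5) does not reach this height (z outside [8, 30.5]); Taking the union: the 2 present regions are separate (no shared area or edge), so areas and boundary lengths simply add and each stays a separate island — 2 connected regions; the r=8 cylinder at (-1, 4) contributes a regular 16-gon of circumradius 8; After the difference (first − rest): starting from the result so far, the r=8 cylinder at (-1, 4) partially overlaps it — only the 54.44 mm² overlap (of its 195.93 mm²) is removed, clipping the outline — 2 connected regions. The result has 2 disconnected regions.

2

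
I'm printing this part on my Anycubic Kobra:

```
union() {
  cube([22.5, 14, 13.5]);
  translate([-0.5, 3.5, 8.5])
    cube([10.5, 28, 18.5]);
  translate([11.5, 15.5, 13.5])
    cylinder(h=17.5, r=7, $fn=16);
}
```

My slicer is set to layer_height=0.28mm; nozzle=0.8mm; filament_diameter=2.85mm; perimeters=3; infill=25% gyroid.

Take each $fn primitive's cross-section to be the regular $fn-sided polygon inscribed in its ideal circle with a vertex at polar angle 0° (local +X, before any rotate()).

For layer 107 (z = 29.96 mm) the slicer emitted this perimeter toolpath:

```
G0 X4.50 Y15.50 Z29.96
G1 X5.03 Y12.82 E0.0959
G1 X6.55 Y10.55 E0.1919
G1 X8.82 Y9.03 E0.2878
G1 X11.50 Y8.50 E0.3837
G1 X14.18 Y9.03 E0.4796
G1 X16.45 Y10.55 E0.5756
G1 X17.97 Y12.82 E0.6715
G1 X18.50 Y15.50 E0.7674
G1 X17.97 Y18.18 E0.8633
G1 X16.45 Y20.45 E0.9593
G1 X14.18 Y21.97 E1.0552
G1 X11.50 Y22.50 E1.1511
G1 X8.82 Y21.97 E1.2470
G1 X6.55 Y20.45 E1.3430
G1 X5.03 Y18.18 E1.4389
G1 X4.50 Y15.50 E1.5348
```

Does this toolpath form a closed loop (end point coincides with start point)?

Start point (G0): (4.50, 15.50). End point (last G1): the path returns to the start — closed.

yes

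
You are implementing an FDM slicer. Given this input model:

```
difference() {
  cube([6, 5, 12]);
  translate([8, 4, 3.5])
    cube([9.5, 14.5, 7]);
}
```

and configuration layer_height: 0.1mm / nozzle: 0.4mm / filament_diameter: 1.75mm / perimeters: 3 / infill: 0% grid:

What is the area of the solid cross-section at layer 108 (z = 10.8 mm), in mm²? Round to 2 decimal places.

At z = 10.8 mm: the cube (footprint 6×5) is included at this height (area 30.00 mm²); the cube at (8, 4) does not reach this height (z outside [3.5, 10.5]); Subtracting the remaining from the first: none of the subtracted shapes is present at this height, so the 6×5 cube is unchanged — area = 30.00 mm². Overall, the cross-section is a single solid region. Net area = 30.00 mm².

30.00 mm²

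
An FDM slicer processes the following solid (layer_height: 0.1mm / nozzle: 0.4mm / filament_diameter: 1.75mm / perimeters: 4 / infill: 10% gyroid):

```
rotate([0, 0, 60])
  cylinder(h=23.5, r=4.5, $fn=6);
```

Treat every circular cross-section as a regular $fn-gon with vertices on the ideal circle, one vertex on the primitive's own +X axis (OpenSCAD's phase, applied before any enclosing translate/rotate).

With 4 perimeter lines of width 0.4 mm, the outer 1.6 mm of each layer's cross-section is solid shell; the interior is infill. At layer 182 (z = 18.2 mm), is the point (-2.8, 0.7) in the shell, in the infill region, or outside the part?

shell

At z = 18.2 mm: the r=4.5 cylinder gives a regular 6-gon of circumradius 4.5 (constant along its height); (rotated 60° about Z; rotation is an isometry so areas/perimeters/island counts are preserved). Overall, the cross-section is a single solid region. Undo the 60° rotation: the query point maps to (-0.794, 2.775) in the un-rotated model frame. The nearest boundary edge runs (2.25, 3.90)→(-2.25, 3.90); distance from the point to it = 1.12 mm. The point is inside the cross-section, 1.12 mm from the nearest boundary — within the 1.6 mm shell band (4 × 0.4).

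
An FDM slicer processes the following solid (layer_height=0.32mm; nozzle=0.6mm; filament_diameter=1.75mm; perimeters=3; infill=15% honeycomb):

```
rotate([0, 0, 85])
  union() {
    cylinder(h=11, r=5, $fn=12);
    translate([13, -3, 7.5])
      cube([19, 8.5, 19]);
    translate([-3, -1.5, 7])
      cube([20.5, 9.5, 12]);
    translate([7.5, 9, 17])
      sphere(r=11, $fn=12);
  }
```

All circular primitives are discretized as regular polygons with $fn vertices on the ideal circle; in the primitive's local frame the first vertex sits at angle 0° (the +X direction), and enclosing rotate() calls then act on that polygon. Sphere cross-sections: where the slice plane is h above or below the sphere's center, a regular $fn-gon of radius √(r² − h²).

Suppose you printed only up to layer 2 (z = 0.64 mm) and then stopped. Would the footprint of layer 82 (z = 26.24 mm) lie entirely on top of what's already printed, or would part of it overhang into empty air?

part overhangs

Compare the two slices. At z = 0.64: the r=5 cylinder contributes a regular 12-gon of circumradius 5 (area = (12/2)·5.000²·sin(360°/12) = 75.00 mm²); the cube at (13, -3) is absent (z outside [7.5, 26.5]); the cube at (-3, -1.5) is not intersected at this z (z outside [7, 19]); the sphere at (7.5, 9) does not reach this height (|z−center|=16.360 > r=11); Combining (union): only the r=5 cylinder is present, so the union is just that shape — area = 75.00 mm²; (rotated 85° about Z; rotation is an isometry so areas/perimeters/island counts are preserved). At z = 26.24: the cylinder is not intersected at this z (z outside [0, 11]); the 19×8.5 cube at (13, -3) contributes its full rectangle (area 161.50 mm²); the cube at (-3, -1.5) is absent (z outside [7, 19]); the r=11 sphere at (7.5, 9) contributes a regular 12-gon of circumradius √(11²−9.24²) = 5.968 (area = (12/2)·5.968²·sin(360°/12) = 106.87 mm²); Taking the union: the 2 present regions are separate (no shared area or edge), so areas and boundary lengths simply add and each stays a separate island — area = 268.37 mm²; (rotated 85° about Z; rotation is an isometry so areas/perimeters/island counts are preserved). Checking containment: at z = 26.24 the cross-section extends beyond the z = 0.64 cross-section by about 268.37 mm².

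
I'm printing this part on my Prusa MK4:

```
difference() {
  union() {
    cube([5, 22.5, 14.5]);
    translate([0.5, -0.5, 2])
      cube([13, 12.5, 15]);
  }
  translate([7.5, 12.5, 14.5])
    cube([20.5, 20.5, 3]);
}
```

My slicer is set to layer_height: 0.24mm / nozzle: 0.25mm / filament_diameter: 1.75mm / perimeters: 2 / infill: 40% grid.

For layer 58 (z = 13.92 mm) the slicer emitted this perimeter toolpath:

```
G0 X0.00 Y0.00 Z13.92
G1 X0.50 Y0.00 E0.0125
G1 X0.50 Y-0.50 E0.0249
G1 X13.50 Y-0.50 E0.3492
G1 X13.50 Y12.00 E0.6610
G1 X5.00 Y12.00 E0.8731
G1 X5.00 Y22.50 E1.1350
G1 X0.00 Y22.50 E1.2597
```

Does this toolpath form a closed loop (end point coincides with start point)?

Start point (G0): (0.00, 0.00). End point (last G1): the path does not return to the start — open.

no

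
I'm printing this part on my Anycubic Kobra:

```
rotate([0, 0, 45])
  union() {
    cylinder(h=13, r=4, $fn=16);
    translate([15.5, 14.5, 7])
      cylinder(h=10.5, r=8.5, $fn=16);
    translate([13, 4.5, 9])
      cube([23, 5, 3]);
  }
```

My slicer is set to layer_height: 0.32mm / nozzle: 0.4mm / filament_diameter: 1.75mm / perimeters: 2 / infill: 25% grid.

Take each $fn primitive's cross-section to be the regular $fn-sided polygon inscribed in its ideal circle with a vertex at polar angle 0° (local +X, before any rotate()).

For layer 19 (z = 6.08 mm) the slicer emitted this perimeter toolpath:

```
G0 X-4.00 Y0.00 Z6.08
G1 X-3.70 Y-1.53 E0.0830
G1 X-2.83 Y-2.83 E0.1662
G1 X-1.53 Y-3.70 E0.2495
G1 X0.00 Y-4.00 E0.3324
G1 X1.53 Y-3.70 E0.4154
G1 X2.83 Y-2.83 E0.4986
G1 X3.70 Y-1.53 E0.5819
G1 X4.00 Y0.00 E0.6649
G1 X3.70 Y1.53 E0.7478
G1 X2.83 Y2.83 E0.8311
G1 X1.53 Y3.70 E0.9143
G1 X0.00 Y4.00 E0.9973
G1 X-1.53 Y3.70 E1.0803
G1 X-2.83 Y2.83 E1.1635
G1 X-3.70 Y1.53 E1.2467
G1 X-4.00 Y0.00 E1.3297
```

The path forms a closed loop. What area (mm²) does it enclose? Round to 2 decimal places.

49.04 mm²

Apply the shoelace formula to the sequence of (X, Y) vertices; enclosed area = 49.04 mm².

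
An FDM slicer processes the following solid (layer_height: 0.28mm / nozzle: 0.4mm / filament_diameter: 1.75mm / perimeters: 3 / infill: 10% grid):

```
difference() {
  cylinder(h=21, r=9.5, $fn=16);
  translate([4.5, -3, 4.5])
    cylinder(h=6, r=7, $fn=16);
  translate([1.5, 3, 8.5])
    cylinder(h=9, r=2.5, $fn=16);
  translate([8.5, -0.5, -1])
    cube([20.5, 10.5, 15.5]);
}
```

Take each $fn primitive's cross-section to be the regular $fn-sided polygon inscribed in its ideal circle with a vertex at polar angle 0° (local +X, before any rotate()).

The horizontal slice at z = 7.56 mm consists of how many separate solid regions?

1

At z = 7.56 mm: the cylinder: section is a regular 16-gon, circumradius r=9.5; the r=7 cylinder at (4.5, -3) gives a regular 16-gon of circumradius 7 (constant along its height); the cylinder at (1.5, 3) does not reach this height (z outside [8.5, 17.5]); the cube at (8.5, -0.5) (footprint 20.5×10.5) is included at this height; Subtracting the remaining from the first: starting from the r=9.5 cylinder, the r=7 cylinder at (4.5, -3) partially overlaps it — only the 116.80 mm² overlap (of its 150.01 mm²) is removed, clipping the outline; the 20.5×10.5 cube at (8.5, -0.5) partially overlaps it — only the 0.55 mm² overlap (of its 215.25 mm²) is removed, clipping the outline — 1 connected region. The result has 1 disconnected region.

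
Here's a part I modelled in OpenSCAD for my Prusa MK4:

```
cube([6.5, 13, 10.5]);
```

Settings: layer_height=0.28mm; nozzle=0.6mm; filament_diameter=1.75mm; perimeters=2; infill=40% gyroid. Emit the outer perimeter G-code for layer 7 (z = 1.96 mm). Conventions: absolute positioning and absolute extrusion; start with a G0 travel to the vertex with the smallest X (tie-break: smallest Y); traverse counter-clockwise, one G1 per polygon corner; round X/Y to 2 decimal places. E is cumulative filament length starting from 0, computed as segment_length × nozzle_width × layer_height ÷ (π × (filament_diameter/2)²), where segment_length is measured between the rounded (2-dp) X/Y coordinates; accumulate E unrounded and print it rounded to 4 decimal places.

At z = 1.96 mm: the cube is present — its section is the full 6.5×13 rectangle. The outline is a single polygon with 4 vertices. Extrusion per mm of travel: 0.6 × 0.28 / (π × 0.875²) = 0.069846. Accumulating E over each segment gives final E = 2.7240.

G0 X0.00 Y0.00 Z1.96
G1 X6.50 Y0.00 E0.4540
G1 X6.50 Y13.00 E1.3620
G1 X0.00 Y13.00 E1.8160
G1 X0.00 Y0.00 E2.7240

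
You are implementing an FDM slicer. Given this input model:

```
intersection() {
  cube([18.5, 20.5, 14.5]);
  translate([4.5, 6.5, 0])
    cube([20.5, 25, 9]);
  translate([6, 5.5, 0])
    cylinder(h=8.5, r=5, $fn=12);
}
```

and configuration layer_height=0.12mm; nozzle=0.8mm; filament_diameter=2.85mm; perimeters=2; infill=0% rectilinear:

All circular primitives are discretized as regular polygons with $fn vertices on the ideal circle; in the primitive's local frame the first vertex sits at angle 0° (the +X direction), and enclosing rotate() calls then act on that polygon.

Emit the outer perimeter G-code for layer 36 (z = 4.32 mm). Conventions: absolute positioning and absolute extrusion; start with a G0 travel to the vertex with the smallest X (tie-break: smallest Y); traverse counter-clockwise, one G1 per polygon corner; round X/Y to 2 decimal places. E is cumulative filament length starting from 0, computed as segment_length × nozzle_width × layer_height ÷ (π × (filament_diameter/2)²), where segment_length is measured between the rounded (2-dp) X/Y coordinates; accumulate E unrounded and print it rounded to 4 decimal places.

At z = 4.32 mm: the 18.5×20.5 cube contributes its full rectangle; the cube at (4.5, 6.5) is present — its section is the full 20.5×25 rectangle; the r=5 cylinder at (6, 5.5) contributes a regular 12-gon of circumradius 5; Taking the intersection: the 20.5×25 cube at (4.5, 6.5) partially overlaps the 18.5×20.5 cube; clipping to the common part keeps 196.00 mm²; the r=5 cylinder at (6, 5.5) partially overlaps the running intersection; clipping to the common part keeps 19.58 mm² — 1 connected region. The outline is a single polygon with 6 vertices. Extrusion per mm of travel: 0.8 × 0.12 / (π × 1.425²) = 0.015048. Accumulating E over each segment gives final E = 0.2725.

G0 X4.50 Y6.50 Z4.32
G1 X10.73 Y6.50 E0.0938
G1 X10.33 Y8.00 E0.1171
G1 X8.50 Y9.83 E0.1561
G1 X6.00 Y10.50 E0.1950
G1 X4.50 Y10.10 E0.2184
G1 X4.50 Y6.50 E0.2725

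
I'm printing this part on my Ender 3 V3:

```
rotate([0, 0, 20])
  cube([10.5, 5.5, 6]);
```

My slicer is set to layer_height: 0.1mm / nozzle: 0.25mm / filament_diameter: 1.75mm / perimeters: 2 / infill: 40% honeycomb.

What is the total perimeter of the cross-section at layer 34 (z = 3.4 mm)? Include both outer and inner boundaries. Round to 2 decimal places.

32.00 mm

At z = 3.4 mm: the cube (footprint 10.5×5.5) is included at this height (perimeter 32.00 mm); (whole slice rotated 20° about Z — lengths, areas and connectivity unchanged). Overall, the cross-section is a single solid region. Total boundary length (outer) = 32.00 mm.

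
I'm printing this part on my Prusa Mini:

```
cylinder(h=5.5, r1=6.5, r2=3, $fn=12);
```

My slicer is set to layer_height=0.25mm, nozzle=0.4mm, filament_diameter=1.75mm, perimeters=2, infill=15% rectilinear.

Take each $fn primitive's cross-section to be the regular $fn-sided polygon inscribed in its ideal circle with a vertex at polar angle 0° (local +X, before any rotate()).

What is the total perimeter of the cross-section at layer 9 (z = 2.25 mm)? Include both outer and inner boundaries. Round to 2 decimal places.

At z = 2.25 mm: the cone: at t=0.409 of its height the radius interpolates to r₁+(r₂−r₁)t = 5.068, giving a regular 12-gon of that circumradius (perimeter = 2·12·5.068·sin(180°/12) = 31.48 mm). Overall, the cross-section is a single solid region. Total boundary length (outer) = 31.48 mm.

31.48 mm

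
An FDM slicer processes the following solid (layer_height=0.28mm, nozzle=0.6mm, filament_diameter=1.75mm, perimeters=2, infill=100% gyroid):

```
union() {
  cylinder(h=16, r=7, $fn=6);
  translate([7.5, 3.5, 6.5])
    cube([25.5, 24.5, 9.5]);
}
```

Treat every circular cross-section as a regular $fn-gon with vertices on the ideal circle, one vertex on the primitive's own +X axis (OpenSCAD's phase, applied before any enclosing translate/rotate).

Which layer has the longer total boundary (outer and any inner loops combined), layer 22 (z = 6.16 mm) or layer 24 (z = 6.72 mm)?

layer 24 (z = 6.72 mm)

Layer 22 (z = 6.16): the r=7 cylinder gives a regular 6-gon of circumradius 7 (constant along its height) (perimeter = 2·6·7.000·sin(180°/6) = 42.00 mm); the cube at (7.5, 3.5) does not reach this height (z outside [6.5, 16]); Taking the union: only the r=7 cylinder is present, so the union is just that shape — boundary = 42.00 mm. So its perimeter = 42.00 mm. Layer 24 (z = 6.72): the cylinder: section is a regular 6-gon, circumradius r=7 (perimeter = 2·6·7.000·sin(180°/6) = 42.00 mm); the cube at (7.5, 3.5) (footprint 25.5×24.5) is included at this height (perimeter 100.00 mm); Merging all regions: the 2 present regions are separate (no shared area or edge), so areas and boundary lengths simply add and each stays a separate island — boundary = 142.00 mm. So its perimeter = 142.00 mm. Layer 24 is larger (142.00 vs 42.00 mm).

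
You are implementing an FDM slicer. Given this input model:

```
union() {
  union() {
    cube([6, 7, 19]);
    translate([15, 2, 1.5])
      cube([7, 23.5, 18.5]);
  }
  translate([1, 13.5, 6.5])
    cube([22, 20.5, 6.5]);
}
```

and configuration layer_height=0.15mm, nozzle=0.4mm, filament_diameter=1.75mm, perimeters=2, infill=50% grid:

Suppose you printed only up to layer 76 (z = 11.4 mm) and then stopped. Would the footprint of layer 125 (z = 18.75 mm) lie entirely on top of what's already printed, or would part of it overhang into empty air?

Compare the two slices. At z = 11.4: the cube (footprint 6×7) is included at this height (area 42.00 mm²); the 7×23.5 cube at (15, 2) contributes its full rectangle (area 164.50 mm²); Combining (union): the 2 present regions are separate (no shared area or edge), so areas and boundary lengths simply add and each stays a separate island — area = 206.50 mm²; the cube at (1, 13.5) (footprint 22×20.5) is included at this height (area 451.00 mm²); Merging all regions: the regions partially overlap — summed areas 657.50 mm² minus the doubly-counted overlap 84.00 mm² gives 573.50 mm² — area = 573.50 mm². At z = 18.75: the 6×7 cube contributes its full rectangle (area 42.00 mm²); the cube at (15, 2) is present — its section is the full 7×23.5 rectangle (area 164.50 mm²); Combining (union): the 2 present regions are separate (no shared area or edge), so areas and boundary lengths simply add and each stays a separate island — area = 206.50 mm²; the cube at (1, 13.5) is not intersected at this z (z outside [6.5, 13]); Taking the union: only the result so far is present, so the union is just that shape — area = 206.50 mm². Checking containment: the cross-section at z = 18.75 is a subset of the cross-section at z = 11.4.

entirely on top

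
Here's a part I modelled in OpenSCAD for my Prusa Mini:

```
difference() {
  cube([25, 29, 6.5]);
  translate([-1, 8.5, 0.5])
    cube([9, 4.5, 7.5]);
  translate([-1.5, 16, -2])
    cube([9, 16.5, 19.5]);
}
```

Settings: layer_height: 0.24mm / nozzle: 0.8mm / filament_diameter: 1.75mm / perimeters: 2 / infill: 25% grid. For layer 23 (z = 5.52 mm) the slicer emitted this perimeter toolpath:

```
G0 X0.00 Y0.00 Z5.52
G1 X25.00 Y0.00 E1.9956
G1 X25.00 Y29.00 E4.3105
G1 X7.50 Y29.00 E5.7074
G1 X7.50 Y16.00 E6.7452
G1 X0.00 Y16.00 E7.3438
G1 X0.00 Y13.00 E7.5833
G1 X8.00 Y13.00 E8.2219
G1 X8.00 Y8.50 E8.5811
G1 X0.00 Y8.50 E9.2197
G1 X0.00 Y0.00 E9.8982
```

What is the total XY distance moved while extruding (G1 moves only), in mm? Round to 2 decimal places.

124.00 mm

Sum the Euclidean lengths of each G1 segment: total = 124.00 mm.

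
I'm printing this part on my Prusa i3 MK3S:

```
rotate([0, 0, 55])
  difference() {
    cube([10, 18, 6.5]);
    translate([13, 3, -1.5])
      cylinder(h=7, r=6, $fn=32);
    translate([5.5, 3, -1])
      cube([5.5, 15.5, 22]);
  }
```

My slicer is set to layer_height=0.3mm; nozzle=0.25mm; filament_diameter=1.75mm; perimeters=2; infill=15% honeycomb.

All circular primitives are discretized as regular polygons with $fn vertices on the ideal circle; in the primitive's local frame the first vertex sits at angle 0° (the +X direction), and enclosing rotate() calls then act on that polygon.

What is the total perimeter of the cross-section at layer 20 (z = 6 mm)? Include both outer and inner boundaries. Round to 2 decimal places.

56.00 mm

At z = 6 mm: the cube (footprint 10×18) is included at this height (perimeter 56.00 mm); the cylinder at (13, 3) is not intersected at this z (z outside [-1.5, 5.5]); the cube at (5.5, 3) (footprint 5.5×15.5) is included at this height (perimeter 42.00 mm); Taking the first minus the rest: starting from the 10×18 cube, the 5.5×15.5 cube at (5.5, 3) partially overlaps it — only the 67.50 mm² overlap (of its 85.25 mm²) is removed, clipping the outline — boundary = 56.00 mm; (rotated 55° about Z; rotation is an isometry so areas/perimeters/island counts are preserved). Overall, the cross-section is a single solid region. Total boundary length (outer) = 56.00 mm.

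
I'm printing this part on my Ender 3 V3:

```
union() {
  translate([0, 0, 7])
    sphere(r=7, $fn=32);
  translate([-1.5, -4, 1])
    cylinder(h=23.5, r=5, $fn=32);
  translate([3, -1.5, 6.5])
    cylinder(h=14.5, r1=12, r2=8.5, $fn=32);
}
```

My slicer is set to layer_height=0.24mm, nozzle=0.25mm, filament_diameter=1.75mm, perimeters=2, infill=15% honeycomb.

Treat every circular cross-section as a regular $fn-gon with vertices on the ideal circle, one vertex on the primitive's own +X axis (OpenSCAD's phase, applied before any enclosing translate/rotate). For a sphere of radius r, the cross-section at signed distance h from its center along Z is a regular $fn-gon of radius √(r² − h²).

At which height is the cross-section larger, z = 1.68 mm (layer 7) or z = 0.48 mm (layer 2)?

layer 7 (z = 1.68 mm)

Layer 7 (z = 1.68): the r=7 sphere contributes a regular 32-gon of circumradius √(7²−5.32²) = 4.549 (area = (32/2)·4.549²·sin(360°/32) = 64.61 mm²); the cylinder at (-1.5, -4): section is a regular 32-gon, circumradius r=5 (area = (32/2)·5.000²·sin(360°/32) = 78.04 mm²); the cone at (3, -1.5) is absent (z outside [6.5, 21]); Merging all regions: the regions partially overlap — summed areas 142.64 mm² minus the doubly-counted overlap 31.82 mm² gives 110.82 mm² — area = 110.82 mm². So its area = 110.82 mm². Layer 2 (z = 0.48): the r=7 sphere slices to a regular 32-gon of circumradius 2.547 (√(r²−h²) with h=6.52 from center) (area = (32/2)·2.547²·sin(360°/32) = 20.26 mm²); the cylinder at (-1.5, -4) is not intersected at this z (z outside [1, 24.5]); the cone at (3, -1.5) is not intersected at this z (z outside [6.5, 21]); Merging all regions: only the r=7 sphere is present, so the union is just that shape — area = 20.26 mm². So its area = 20.26 mm². Layer 7 is larger (110.82 vs 20.26 mm²).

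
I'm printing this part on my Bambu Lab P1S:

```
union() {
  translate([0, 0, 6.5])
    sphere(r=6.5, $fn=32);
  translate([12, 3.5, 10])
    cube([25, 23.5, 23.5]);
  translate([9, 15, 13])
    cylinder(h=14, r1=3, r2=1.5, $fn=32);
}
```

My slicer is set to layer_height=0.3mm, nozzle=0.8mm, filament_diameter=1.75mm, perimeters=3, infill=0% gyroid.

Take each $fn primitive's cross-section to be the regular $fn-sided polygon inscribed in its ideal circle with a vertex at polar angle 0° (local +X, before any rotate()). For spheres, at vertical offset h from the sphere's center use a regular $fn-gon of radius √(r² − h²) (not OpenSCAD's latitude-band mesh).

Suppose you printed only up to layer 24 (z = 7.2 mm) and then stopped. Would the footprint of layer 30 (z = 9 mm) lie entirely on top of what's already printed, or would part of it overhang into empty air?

entirely on top

Compare the two slices. At z = 7.2: the r=6.5 sphere slices to a regular 32-gon of circumradius 6.462 (√(r²−h²) with h=0.7 from center) (area = (32/2)·6.462²·sin(360°/32) = 130.35 mm²); the cube at (12, 3.5) does not reach this height (z outside [10, 33.5]); the cone at (9, 15) does not reach this height (z outside [13, 27]); Taking the union: only the r=6.5 sphere is present, so the union is just that shape — area = 130.35 mm². At z = 9: the sphere: section is a regular 32-gon, circumradius = √(r²−h²) = √(6.5²−2.5²) = 6.000 (area = (32/2)·6.000²·sin(360°/32) = 112.37 mm²); the cube at (12, 3.5) is absent (z outside [10, 33.5]); the cone at (9, 15) is not intersected at this z (z outside [13, 27]); Combining (union): only the r=6.5 sphere is present, so the union is just that shape — area = 112.37 mm². Checking containment: the cross-section at z = 9 is a subset of the cross-section at z = 7.2.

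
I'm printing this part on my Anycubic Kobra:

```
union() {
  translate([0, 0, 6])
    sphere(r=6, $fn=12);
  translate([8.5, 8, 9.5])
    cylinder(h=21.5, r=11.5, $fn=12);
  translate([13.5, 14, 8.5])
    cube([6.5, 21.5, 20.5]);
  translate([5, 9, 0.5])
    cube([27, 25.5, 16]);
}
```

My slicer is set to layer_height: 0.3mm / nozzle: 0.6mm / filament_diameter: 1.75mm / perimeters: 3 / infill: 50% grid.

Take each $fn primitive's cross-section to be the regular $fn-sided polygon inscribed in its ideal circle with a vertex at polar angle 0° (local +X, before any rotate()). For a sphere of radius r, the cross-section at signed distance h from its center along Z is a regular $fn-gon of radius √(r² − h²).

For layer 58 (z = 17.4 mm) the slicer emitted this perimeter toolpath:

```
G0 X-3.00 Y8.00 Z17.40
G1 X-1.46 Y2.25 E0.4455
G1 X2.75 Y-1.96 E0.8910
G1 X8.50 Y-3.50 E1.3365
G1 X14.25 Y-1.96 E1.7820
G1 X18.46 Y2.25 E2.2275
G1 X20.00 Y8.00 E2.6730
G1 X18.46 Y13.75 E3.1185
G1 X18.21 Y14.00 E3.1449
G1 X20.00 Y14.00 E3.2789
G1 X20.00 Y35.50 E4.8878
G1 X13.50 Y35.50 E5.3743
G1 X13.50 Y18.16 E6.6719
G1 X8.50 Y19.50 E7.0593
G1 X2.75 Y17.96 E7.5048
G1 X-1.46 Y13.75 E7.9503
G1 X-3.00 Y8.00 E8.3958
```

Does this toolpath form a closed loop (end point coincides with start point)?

yes

Start point (G0): (-3.00, 8.00). End point (last G1): the path returns to the start — closed.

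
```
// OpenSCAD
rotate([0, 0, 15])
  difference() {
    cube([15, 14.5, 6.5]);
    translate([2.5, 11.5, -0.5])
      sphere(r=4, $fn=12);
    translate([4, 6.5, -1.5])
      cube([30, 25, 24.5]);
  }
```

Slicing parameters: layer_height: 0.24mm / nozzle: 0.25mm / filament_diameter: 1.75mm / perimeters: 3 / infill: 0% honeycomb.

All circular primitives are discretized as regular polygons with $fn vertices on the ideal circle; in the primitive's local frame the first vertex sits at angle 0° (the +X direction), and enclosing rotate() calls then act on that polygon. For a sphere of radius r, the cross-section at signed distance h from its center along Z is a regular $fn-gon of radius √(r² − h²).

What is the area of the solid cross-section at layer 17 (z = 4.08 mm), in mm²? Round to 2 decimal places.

At z = 4.08 mm: the 15×14.5 cube contributes its full rectangle (area 217.50 mm²); the sphere at (2.5, 11.5) does not reach this height (|z−center|=4.580 > r=4); the cube at (4, 6.5) (footprint 30×25) is included at this height (area 750.00 mm²); After the difference (first − rest): starting from the 15×14.5 cube (217.50 mm²), the 30×25 cube at (4, 6.5) partially overlaps it — only the 88.00 mm² overlap (of its 750.00 mm²) is removed, clipping the outline — area = 129.50 mm²; (rotated 15° about Z; rotation is an isometry so areas/perimeters/island counts are preserved). Overall, the cross-section is a single solid region. Net area = 129.50 mm².

129.50 mm²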